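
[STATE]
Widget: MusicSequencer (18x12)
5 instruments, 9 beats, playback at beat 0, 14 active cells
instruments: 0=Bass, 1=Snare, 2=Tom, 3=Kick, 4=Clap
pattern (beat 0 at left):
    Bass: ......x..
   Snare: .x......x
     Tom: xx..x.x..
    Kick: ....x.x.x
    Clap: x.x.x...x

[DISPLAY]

      ▼12345678   
  Bass······█··   
 Snare·█······█   
   Tom██··█·█··   
  Kick····█·█·█   
  Clap█·█·█···█   
                  
                  
                  
                  
                  
                  


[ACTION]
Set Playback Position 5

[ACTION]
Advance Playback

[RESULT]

      012345▼78   
  Bass······█··   
 Snare·█······█   
   Tom██··█·█··   
  Kick····█·█·█   
  Clap█·█·█···█   
                  
                  
                  
                  
                  
                  


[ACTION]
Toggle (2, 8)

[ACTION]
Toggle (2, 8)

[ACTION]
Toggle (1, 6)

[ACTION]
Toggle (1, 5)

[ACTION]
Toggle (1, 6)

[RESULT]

      012345▼78   
  Bass······█··   
 Snare·█···█··█   
   Tom██··█·█··   
  Kick····█·█·█   
  Clap█·█·█···█   
                  
                  
                  
                  
                  
                  


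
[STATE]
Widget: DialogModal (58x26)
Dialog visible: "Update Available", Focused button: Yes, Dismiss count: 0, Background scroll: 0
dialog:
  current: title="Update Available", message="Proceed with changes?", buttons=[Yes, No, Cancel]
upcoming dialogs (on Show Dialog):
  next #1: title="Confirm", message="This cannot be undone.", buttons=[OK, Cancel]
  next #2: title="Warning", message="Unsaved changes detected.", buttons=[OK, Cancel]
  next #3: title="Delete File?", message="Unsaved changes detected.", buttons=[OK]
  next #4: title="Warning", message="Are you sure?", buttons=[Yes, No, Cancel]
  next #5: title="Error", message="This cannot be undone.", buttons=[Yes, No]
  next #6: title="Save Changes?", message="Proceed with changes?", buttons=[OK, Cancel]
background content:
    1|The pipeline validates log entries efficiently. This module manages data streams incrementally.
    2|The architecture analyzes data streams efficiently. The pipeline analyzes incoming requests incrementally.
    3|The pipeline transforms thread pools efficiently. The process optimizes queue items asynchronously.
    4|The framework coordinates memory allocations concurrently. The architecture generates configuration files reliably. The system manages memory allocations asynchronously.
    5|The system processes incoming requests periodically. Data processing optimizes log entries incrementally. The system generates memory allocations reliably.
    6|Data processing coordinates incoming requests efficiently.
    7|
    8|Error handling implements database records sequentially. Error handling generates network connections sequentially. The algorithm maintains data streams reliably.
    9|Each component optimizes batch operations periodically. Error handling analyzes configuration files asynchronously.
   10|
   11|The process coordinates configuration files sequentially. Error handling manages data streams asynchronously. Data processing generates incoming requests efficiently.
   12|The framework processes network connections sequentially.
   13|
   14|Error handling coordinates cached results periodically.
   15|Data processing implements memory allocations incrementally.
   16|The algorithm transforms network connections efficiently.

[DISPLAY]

The pipeline validates log entries efficiently. This modul
The architecture analyzes data streams efficiently. The pi
The pipeline transforms thread pools efficiently. The proc
The framework coordinates memory allocations concurrently.
The system processes incoming requests periodically. Data 
Data processing coordinates incoming requests efficiently.
                                                          
Error handling implements database records sequentially. E
Each component optimizes batch operations periodically. Er
                                                          
The process coor┌───────────────────────┐es sequentially. 
The framework pr│    Update Available   │ns sequentially. 
                │ Proceed with changes? │                 
Error handling c│  [Yes]  No   Cancel   │ periodically.   
Data processing └───────────────────────┘ions incrementall
The algorithm transforms network connections efficiently. 
                                                          
                                                          
                                                          
                                                          
                                                          
                                                          
                                                          
                                                          
                                                          
                                                          


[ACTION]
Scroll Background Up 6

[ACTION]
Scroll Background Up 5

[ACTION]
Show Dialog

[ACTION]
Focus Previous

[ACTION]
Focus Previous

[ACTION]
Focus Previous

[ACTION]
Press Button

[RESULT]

The pipeline validates log entries efficiently. This modul
The architecture analyzes data streams efficiently. The pi
The pipeline transforms thread pools efficiently. The proc
The framework coordinates memory allocations concurrently.
The system processes incoming requests periodically. Data 
Data processing coordinates incoming requests efficiently.
                                                          
Error handling implements database records sequentially. E
Each component optimizes batch operations periodically. Er
                                                          
The process coordinates configuration files sequentially. 
The framework processes network connections sequentially. 
                                                          
Error handling coordinates cached results periodically.   
Data processing implements memory allocations incrementall
The algorithm transforms network connections efficiently. 
                                                          
                                                          
                                                          
                                                          
                                                          
                                                          
                                                          
                                                          
                                                          
                                                          


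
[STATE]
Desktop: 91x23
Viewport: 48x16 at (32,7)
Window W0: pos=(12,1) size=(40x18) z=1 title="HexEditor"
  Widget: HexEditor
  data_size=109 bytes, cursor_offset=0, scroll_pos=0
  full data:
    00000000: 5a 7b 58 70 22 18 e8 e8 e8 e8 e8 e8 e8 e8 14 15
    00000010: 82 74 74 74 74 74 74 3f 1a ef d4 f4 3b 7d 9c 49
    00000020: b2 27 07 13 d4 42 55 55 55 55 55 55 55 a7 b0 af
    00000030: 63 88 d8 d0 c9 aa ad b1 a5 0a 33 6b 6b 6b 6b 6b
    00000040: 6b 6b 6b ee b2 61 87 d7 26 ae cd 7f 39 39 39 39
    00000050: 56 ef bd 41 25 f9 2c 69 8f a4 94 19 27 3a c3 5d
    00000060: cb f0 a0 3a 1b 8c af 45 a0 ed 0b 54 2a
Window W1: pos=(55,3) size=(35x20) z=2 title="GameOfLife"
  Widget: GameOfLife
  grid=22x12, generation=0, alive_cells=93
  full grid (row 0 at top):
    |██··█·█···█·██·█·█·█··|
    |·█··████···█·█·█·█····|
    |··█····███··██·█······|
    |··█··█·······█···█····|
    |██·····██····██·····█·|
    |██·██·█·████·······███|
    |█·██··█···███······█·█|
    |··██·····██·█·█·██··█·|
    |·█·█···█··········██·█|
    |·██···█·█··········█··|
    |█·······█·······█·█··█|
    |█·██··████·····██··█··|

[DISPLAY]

d0 c9 aa ad b1  a5 ┃   ┃██··█·█···█·██·█·█·█··  
ee b2 61 87 d7  26 ┃   ┃·█··████···█·█·█·█····  
41 25 f9 2c 69  8f ┃   ┃··█····███··██·█······  
3a 1b 8c af 45  a0 ┃   ┃··█··█·······█···█····  
                   ┃   ┃██·····██····██·····█·  
                   ┃   ┃██·██·█·████·······███  
                   ┃   ┃█·██··█···███······█·█  
                   ┃   ┃··██·····██·█·█·██··█·  
                   ┃   ┃·█·█···█··········██·█  
                   ┃   ┃·██···█·█··········█··  
                   ┃   ┃█·······█·······█·█··█  
━━━━━━━━━━━━━━━━━━━┛   ┃█·██··████·····██··█··  
                       ┃                        
                       ┃                        
                       ┃                        
                       ┗━━━━━━━━━━━━━━━━━━━━━━━━


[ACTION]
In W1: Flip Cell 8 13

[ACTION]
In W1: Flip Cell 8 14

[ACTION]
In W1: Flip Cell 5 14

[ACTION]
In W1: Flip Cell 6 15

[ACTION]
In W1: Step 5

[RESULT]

d0 c9 aa ad b1  a5 ┃   ┃·······████···········  
ee b2 61 87 d7  26 ┃   ┃······██·█·█··██······  
41 25 f9 2c 69  8f ┃   ┃············█·██······  
3a 1b 8c af 45  a0 ┃   ┃······█······█·█······  
                   ┃   ┃···█··██·█···█········  
                   ┃   ┃···███·███··█·███·██·█  
                   ┃   ┃···████··██····█···██·  
                   ┃   ┃····█·█······███······  
                   ┃   ┃·█···█····█·█··█······  
                   ┃   ┃·█········█████·······  
                   ┃   ┃·········███·······██·  
━━━━━━━━━━━━━━━━━━━┛   ┃···················██·  
                       ┃                        
                       ┃                        
                       ┃                        
                       ┗━━━━━━━━━━━━━━━━━━━━━━━━


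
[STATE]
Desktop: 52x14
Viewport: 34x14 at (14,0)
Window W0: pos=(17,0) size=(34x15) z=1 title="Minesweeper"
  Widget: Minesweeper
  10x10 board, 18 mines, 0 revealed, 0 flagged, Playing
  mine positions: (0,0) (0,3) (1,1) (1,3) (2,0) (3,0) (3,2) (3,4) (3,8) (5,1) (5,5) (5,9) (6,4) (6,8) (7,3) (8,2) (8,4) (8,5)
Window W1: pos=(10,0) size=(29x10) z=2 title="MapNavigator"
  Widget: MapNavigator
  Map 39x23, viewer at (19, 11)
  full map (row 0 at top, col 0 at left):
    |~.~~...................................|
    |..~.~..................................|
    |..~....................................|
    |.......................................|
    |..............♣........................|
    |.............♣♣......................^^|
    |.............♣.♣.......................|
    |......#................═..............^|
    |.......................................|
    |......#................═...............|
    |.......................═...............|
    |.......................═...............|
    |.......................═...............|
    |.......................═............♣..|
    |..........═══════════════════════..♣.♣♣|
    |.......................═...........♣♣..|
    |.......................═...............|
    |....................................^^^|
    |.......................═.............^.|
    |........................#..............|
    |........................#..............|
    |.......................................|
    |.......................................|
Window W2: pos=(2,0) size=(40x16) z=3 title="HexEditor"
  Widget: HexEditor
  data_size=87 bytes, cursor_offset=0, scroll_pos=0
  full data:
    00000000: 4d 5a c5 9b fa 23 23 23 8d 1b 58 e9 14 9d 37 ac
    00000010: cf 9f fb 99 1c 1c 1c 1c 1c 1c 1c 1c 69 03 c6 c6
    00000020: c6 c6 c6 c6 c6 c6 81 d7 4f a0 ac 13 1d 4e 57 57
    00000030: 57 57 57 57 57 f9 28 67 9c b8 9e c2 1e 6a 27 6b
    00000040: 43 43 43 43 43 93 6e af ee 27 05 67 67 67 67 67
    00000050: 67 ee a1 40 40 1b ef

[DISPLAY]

━━━━━━━━━━━━━━━━━━━━━━━━━━━┓━━━━━━
                           ┃      
───────────────────────────┨──────
D 5a c5 9b fa 23 23 23  8d ┃      
f 9f fb 99 1c 1c 1c 1c  1c ┃      
6 c6 c6 c6 c6 c6 81 d7  4f ┃      
7 57 57 57 57 f9 28 67  9c ┃      
3 43 43 43 43 93 6e af  ee ┃      
7 ee a1 40 40 1b ef        ┃      
                           ┃      
                           ┃      
                           ┃      
                           ┃      
                           ┃      


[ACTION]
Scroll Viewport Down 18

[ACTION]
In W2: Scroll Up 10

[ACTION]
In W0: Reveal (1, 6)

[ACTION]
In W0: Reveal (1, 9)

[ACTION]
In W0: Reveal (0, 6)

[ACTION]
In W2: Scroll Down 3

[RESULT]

━━━━━━━━━━━━━━━━━━━━━━━━━━━┓━━━━━━
                           ┃      
───────────────────────────┨──────
7 57 57 57 57 f9 28 67  9c ┃      
3 43 43 43 43 93 6e af  ee ┃      
7 ee a1 40 40 1b ef        ┃      
                           ┃      
                           ┃      
                           ┃      
                           ┃      
                           ┃      
                           ┃      
                           ┃      
                           ┃      


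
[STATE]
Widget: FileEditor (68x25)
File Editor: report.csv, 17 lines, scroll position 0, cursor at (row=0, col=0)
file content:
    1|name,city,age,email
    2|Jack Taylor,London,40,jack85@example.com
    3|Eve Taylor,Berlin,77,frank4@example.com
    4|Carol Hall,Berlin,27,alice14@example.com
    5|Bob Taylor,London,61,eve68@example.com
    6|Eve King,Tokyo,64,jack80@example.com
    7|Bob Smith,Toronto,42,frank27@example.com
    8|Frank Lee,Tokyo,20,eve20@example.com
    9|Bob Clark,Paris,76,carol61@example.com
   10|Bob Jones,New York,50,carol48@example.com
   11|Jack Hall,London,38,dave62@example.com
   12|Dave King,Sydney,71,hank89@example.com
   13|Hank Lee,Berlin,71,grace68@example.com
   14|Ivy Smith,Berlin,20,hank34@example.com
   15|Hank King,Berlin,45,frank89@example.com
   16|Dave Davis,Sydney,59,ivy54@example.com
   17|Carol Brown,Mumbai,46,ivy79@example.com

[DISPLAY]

█ame,city,age,email                                                ▲
Jack Taylor,London,40,jack85@example.com                           █
Eve Taylor,Berlin,77,frank4@example.com                            ░
Carol Hall,Berlin,27,alice14@example.com                           ░
Bob Taylor,London,61,eve68@example.com                             ░
Eve King,Tokyo,64,jack80@example.com                               ░
Bob Smith,Toronto,42,frank27@example.com                           ░
Frank Lee,Tokyo,20,eve20@example.com                               ░
Bob Clark,Paris,76,carol61@example.com                             ░
Bob Jones,New York,50,carol48@example.com                          ░
Jack Hall,London,38,dave62@example.com                             ░
Dave King,Sydney,71,hank89@example.com                             ░
Hank Lee,Berlin,71,grace68@example.com                             ░
Ivy Smith,Berlin,20,hank34@example.com                             ░
Hank King,Berlin,45,frank89@example.com                            ░
Dave Davis,Sydney,59,ivy54@example.com                             ░
Carol Brown,Mumbai,46,ivy79@example.com                            ░
                                                                   ░
                                                                   ░
                                                                   ░
                                                                   ░
                                                                   ░
                                                                   ░
                                                                   ░
                                                                   ▼


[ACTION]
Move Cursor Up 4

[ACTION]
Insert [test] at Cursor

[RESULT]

test█ame,city,age,email                                            ▲
Jack Taylor,London,40,jack85@example.com                           █
Eve Taylor,Berlin,77,frank4@example.com                            ░
Carol Hall,Berlin,27,alice14@example.com                           ░
Bob Taylor,London,61,eve68@example.com                             ░
Eve King,Tokyo,64,jack80@example.com                               ░
Bob Smith,Toronto,42,frank27@example.com                           ░
Frank Lee,Tokyo,20,eve20@example.com                               ░
Bob Clark,Paris,76,carol61@example.com                             ░
Bob Jones,New York,50,carol48@example.com                          ░
Jack Hall,London,38,dave62@example.com                             ░
Dave King,Sydney,71,hank89@example.com                             ░
Hank Lee,Berlin,71,grace68@example.com                             ░
Ivy Smith,Berlin,20,hank34@example.com                             ░
Hank King,Berlin,45,frank89@example.com                            ░
Dave Davis,Sydney,59,ivy54@example.com                             ░
Carol Brown,Mumbai,46,ivy79@example.com                            ░
                                                                   ░
                                                                   ░
                                                                   ░
                                                                   ░
                                                                   ░
                                                                   ░
                                                                   ░
                                                                   ▼


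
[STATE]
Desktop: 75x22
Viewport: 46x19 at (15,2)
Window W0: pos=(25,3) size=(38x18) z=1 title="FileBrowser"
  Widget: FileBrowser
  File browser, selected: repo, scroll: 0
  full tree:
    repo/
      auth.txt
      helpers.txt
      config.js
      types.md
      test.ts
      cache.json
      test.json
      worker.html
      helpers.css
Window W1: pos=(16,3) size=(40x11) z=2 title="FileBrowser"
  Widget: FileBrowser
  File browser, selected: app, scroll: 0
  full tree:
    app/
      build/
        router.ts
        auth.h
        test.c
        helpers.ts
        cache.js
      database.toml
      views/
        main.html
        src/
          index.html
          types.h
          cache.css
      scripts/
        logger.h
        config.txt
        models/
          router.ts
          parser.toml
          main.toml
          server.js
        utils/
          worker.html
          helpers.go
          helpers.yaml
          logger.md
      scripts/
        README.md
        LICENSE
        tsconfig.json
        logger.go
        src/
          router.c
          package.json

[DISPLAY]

                                              
 ┏━━━━━━━━━━━━━━━━━━━━━━━━━━━━━━━━━━━━━━┓━━━━━
 ┃ FileBrowser                          ┃     
 ┠──────────────────────────────────────┨─────
 ┃> [-] app/                            ┃     
 ┃    [+] build/                        ┃     
 ┃    database.toml                     ┃     
 ┃    [+] views/                        ┃     
 ┃    [+] scripts/                      ┃     
 ┃    [+] scripts/                      ┃     
 ┃                                      ┃     
 ┗━━━━━━━━━━━━━━━━━━━━━━━━━━━━━━━━━━━━━━┛     
          ┃    worker.html                    
          ┃    helpers.css                    
          ┃                                   
          ┃                                   
          ┃                                   
          ┃                                   
          ┗━━━━━━━━━━━━━━━━━━━━━━━━━━━━━━━━━━━


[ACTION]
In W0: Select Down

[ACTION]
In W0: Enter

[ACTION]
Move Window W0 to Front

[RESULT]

                                              
 ┏━━━━━━━━┏━━━━━━━━━━━━━━━━━━━━━━━━━━━━━━━━━━━
 ┃ FileBro┃ FileBrowser                       
 ┠────────┠───────────────────────────────────
 ┃> [-] ap┃  [-] repo/                        
 ┃    [+] ┃  > auth.txt                       
 ┃    data┃    helpers.txt                    
 ┃    [+] ┃    config.js                      
 ┃    [+] ┃    types.md                       
 ┃    [+] ┃    test.ts                        
 ┃        ┃    cache.json                     
 ┗━━━━━━━━┃    test.json                      
          ┃    worker.html                    
          ┃    helpers.css                    
          ┃                                   
          ┃                                   
          ┃                                   
          ┃                                   
          ┗━━━━━━━━━━━━━━━━━━━━━━━━━━━━━━━━━━━


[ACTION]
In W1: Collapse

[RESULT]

                                              
 ┏━━━━━━━━┏━━━━━━━━━━━━━━━━━━━━━━━━━━━━━━━━━━━
 ┃ FileBro┃ FileBrowser                       
 ┠────────┠───────────────────────────────────
 ┃> [+] ap┃  [-] repo/                        
 ┃        ┃  > auth.txt                       
 ┃        ┃    helpers.txt                    
 ┃        ┃    config.js                      
 ┃        ┃    types.md                       
 ┃        ┃    test.ts                        
 ┃        ┃    cache.json                     
 ┗━━━━━━━━┃    test.json                      
          ┃    worker.html                    
          ┃    helpers.css                    
          ┃                                   
          ┃                                   
          ┃                                   
          ┃                                   
          ┗━━━━━━━━━━━━━━━━━━━━━━━━━━━━━━━━━━━


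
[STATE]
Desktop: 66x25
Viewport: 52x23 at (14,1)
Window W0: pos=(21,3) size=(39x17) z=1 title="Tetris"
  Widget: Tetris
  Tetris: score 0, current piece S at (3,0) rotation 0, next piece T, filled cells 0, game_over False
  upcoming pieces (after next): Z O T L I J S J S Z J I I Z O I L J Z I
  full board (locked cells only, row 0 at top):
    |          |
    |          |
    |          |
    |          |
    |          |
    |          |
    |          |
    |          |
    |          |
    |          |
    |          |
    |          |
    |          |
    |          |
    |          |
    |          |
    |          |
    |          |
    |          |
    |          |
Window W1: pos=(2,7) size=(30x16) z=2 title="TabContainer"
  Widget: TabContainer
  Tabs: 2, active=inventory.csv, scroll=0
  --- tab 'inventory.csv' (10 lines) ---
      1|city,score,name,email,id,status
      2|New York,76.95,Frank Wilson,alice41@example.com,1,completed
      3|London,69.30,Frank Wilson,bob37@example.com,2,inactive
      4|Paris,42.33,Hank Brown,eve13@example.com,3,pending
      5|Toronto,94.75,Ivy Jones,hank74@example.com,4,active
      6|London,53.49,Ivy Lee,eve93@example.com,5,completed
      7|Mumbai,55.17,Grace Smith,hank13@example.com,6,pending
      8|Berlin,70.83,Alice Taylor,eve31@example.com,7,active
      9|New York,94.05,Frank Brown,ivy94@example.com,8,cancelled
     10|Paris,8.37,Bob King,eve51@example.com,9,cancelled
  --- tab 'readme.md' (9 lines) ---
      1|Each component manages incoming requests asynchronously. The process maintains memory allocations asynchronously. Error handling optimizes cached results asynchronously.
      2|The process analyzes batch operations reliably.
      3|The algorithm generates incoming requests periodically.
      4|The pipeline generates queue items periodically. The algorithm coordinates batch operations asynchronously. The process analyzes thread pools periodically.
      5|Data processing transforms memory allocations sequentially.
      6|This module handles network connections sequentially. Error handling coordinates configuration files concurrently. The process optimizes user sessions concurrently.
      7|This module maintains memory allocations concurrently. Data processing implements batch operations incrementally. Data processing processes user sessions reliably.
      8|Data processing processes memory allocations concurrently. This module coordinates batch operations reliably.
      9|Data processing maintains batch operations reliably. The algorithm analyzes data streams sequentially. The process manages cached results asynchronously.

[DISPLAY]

                                                    
                                                    
       ┏━━━━━━━━━━━━━━━━━━━━━━━━━━━━━━━━━━━━━┓      
       ┃ Tetris                              ┃      
       ┠─────────────────────────────────────┨      
       ┃          │Next:                     ┃      
━━━━━━━━━━━━━━━━━┓│ ▒                        ┃      
er               ┃│▒▒▒                       ┃      
─────────────────┨│                          ┃      
csv]│ readme.md  ┃│                          ┃      
─────────────────┃│                          ┃      
name,email,id,sta┃│Score:                    ┃      
.95,Frank Wilson,┃│0                         ┃      
0,Frank Wilson,bo┃│                          ┃      
,Hank Brown,eve13┃│                          ┃      
75,Ivy Jones,hank┃│                          ┃      
9,Ivy Lee,eve93@e┃│                          ┃      
7,Grace Smith,han┃│                          ┃      
3,Alice Taylor,ev┃━━━━━━━━━━━━━━━━━━━━━━━━━━━┛      
.05,Frank Brown,i┃                                  
Bob King,eve51@ex┃                                  
━━━━━━━━━━━━━━━━━┛                                  
                                                    


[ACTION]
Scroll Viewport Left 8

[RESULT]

                                                    
                                                    
               ┏━━━━━━━━━━━━━━━━━━━━━━━━━━━━━━━━━━━━
               ┃ Tetris                             
               ┠────────────────────────────────────
               ┃          │Next:                    
━━━━━━━━━━━━━━━━━━━━━━━━━┓│ ▒                       
bContainer               ┃│▒▒▒                      
─────────────────────────┨│                         
ventory.csv]│ readme.md  ┃│                         
─────────────────────────┃│                         
y,score,name,email,id,sta┃│Score:                   
 York,76.95,Frank Wilson,┃│0                        
don,69.30,Frank Wilson,bo┃│                         
is,42.33,Hank Brown,eve13┃│                         
onto,94.75,Ivy Jones,hank┃│                         
don,53.49,Ivy Lee,eve93@e┃│                         
bai,55.17,Grace Smith,han┃│                         
lin,70.83,Alice Taylor,ev┃━━━━━━━━━━━━━━━━━━━━━━━━━━
 York,94.05,Frank Brown,i┃                          
is,8.37,Bob King,eve51@ex┃                          
━━━━━━━━━━━━━━━━━━━━━━━━━┛                          
                                                    


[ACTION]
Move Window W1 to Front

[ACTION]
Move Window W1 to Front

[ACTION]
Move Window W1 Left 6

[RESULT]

                                                    
                                                    
               ┏━━━━━━━━━━━━━━━━━━━━━━━━━━━━━━━━━━━━
               ┃ Tetris                             
               ┠────────────────────────────────────
               ┃          │Next:                    
━━━━━━━━━━━━━━━━━━━━━━━┓  │ ▒                       
ontainer               ┃  │▒▒▒                      
───────────────────────┨  │                         
ntory.csv]│ readme.md  ┃  │                         
───────────────────────┃  │                         
score,name,email,id,sta┃  │Score:                   
ork,76.95,Frank Wilson,┃  │0                        
n,69.30,Frank Wilson,bo┃  │                         
,42.33,Hank Brown,eve13┃  │                         
to,94.75,Ivy Jones,hank┃  │                         
n,53.49,Ivy Lee,eve93@e┃  │                         
i,55.17,Grace Smith,han┃  │                         
n,70.83,Alice Taylor,ev┃━━━━━━━━━━━━━━━━━━━━━━━━━━━━
ork,94.05,Frank Brown,i┃                            
,8.37,Bob King,eve51@ex┃                            
━━━━━━━━━━━━━━━━━━━━━━━┛                            
                                                    


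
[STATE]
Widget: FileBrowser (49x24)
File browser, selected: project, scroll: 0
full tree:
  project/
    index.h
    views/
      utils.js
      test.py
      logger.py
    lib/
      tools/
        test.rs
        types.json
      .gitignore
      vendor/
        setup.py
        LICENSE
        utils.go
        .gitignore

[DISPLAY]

> [-] project/                                   
    index.h                                      
    [+] views/                                   
    [+] lib/                                     
                                                 
                                                 
                                                 
                                                 
                                                 
                                                 
                                                 
                                                 
                                                 
                                                 
                                                 
                                                 
                                                 
                                                 
                                                 
                                                 
                                                 
                                                 
                                                 
                                                 


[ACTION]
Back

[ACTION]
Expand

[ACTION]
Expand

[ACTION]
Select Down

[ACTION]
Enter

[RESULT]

  [-] project/                                   
  > index.h                                      
    [+] views/                                   
    [+] lib/                                     
                                                 
                                                 
                                                 
                                                 
                                                 
                                                 
                                                 
                                                 
                                                 
                                                 
                                                 
                                                 
                                                 
                                                 
                                                 
                                                 
                                                 
                                                 
                                                 
                                                 


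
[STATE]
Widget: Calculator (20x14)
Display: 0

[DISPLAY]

                   0
┌───┬───┬───┬───┐   
│ 7 │ 8 │ 9 │ ÷ │   
├───┼───┼───┼───┤   
│ 4 │ 5 │ 6 │ × │   
├───┼───┼───┼───┤   
│ 1 │ 2 │ 3 │ - │   
├───┼───┼───┼───┤   
│ 0 │ . │ = │ + │   
├───┼───┼───┼───┤   
│ C │ MC│ MR│ M+│   
└───┴───┴───┴───┘   
                    
                    


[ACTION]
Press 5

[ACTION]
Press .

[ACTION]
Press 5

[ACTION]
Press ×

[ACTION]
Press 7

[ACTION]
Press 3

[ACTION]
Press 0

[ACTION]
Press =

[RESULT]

                4015
┌───┬───┬───┬───┐   
│ 7 │ 8 │ 9 │ ÷ │   
├───┼───┼───┼───┤   
│ 4 │ 5 │ 6 │ × │   
├───┼───┼───┼───┤   
│ 1 │ 2 │ 3 │ - │   
├───┼───┼───┼───┤   
│ 0 │ . │ = │ + │   
├───┼───┼───┼───┤   
│ C │ MC│ MR│ M+│   
└───┴───┴───┴───┘   
                    
                    


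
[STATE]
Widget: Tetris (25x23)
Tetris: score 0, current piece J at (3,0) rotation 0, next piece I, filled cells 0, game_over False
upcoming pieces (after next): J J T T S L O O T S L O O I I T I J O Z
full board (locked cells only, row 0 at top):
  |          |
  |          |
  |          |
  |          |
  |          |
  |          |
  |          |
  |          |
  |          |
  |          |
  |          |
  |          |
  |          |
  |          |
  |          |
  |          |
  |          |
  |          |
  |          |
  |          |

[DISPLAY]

   █      │Next:         
   ███    │████          
          │              
          │              
          │              
          │              
          │Score:        
          │0             
          │              
          │              
          │              
          │              
          │              
          │              
          │              
          │              
          │              
          │              
          │              
          │              
          │              
          │              
          │              


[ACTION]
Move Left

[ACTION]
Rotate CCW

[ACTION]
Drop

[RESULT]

          │Next:         
   █      │████          
   █      │              
  ██      │              
          │              
          │              
          │Score:        
          │0             
          │              
          │              
          │              
          │              
          │              
          │              
          │              
          │              
          │              
          │              
          │              
          │              
          │              
          │              
          │              


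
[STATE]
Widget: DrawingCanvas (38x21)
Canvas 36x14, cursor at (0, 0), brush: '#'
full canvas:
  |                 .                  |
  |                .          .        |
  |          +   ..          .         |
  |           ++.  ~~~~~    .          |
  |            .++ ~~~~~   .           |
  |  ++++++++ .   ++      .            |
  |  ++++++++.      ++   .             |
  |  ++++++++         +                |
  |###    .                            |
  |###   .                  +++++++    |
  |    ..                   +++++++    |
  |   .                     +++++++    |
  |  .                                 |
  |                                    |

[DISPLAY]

+                .                    
                .          .          
          +   ..          .           
           ++.  ~~~~~    .            
            .++ ~~~~~   .             
  ++++++++ .   ++      .              
  ++++++++.      ++   .               
  ++++++++         +                  
###    .                              
###   .                  +++++++      
    ..                   +++++++      
   .                     +++++++      
  .                                   
                                      
                                      
                                      
                                      
                                      
                                      
                                      
                                      


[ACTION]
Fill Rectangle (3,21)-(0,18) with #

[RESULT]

+                .####                
                . ####     .          
          +   ..  ####    .           
           ++.  ~~####   .            
            .++ ~~~~~   .             
  ++++++++ .   ++      .              
  ++++++++.      ++   .               
  ++++++++         +                  
###    .                              
###   .                  +++++++      
    ..                   +++++++      
   .                     +++++++      
  .                                   
                                      
                                      
                                      
                                      
                                      
                                      
                                      
                                      


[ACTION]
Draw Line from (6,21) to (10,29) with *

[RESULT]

+                .####                
                . ####     .          
          +   ..  ####    .           
           ++.  ~~####   .            
            .++ ~~~~~   .             
  ++++++++ .   ++      .              
  ++++++++.      ++  **               
  ++++++++         +   **             
###    .                 **           
###   .                  ++**+++      
    ..                   ++++*++      
   .                     +++++++      
  .                                   
                                      
                                      
                                      
                                      
                                      
                                      
                                      
                                      


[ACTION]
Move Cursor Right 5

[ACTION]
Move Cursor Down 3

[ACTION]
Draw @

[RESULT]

                 .####                
                . ####     .          
          +   ..  ####    .           
     @     ++.  ~~####   .            
            .++ ~~~~~   .             
  ++++++++ .   ++      .              
  ++++++++.      ++  **               
  ++++++++         +   **             
###    .                 **           
###   .                  ++**+++      
    ..                   ++++*++      
   .                     +++++++      
  .                                   
                                      
                                      
                                      
                                      
                                      
                                      
                                      
                                      
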